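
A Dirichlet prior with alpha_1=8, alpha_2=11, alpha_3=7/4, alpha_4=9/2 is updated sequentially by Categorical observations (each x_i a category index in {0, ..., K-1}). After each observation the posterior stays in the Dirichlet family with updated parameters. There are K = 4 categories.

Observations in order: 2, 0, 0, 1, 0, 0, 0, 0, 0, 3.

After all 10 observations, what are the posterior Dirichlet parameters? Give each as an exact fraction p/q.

obs 1: x=2 → posterior Dirichlet(8, 11, 11/4, 9/2)
obs 2: x=0 → posterior Dirichlet(9, 11, 11/4, 9/2)
obs 3: x=0 → posterior Dirichlet(10, 11, 11/4, 9/2)
obs 4: x=1 → posterior Dirichlet(10, 12, 11/4, 9/2)
obs 5: x=0 → posterior Dirichlet(11, 12, 11/4, 9/2)
obs 6: x=0 → posterior Dirichlet(12, 12, 11/4, 9/2)
obs 7: x=0 → posterior Dirichlet(13, 12, 11/4, 9/2)
obs 8: x=0 → posterior Dirichlet(14, 12, 11/4, 9/2)
obs 9: x=0 → posterior Dirichlet(15, 12, 11/4, 9/2)
obs 10: x=3 → posterior Dirichlet(15, 12, 11/4, 11/2)

alpha_1=15, alpha_2=12, alpha_3=11/4, alpha_4=11/2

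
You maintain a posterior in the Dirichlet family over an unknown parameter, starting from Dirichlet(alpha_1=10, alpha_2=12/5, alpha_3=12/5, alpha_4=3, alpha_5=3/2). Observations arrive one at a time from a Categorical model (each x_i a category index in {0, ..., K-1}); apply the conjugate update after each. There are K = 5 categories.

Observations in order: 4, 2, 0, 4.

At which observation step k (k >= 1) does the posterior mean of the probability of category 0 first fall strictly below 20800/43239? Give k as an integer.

k = 2

obs 1: x=4 → posterior Dirichlet(10, 12/5, 12/5, 3, 5/2)
obs 2: x=2 → posterior Dirichlet(10, 12/5, 17/5, 3, 5/2)
obs 3: x=0 → posterior Dirichlet(11, 12/5, 17/5, 3, 5/2)
obs 4: x=4 → posterior Dirichlet(11, 12/5, 17/5, 3, 7/2)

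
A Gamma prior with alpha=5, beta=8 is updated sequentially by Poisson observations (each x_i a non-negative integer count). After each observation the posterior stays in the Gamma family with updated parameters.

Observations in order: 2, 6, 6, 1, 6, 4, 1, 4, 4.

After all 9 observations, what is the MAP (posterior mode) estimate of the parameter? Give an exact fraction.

obs 1: x=2 → posterior Gamma(7, 9)
obs 2: x=6 → posterior Gamma(13, 10)
obs 3: x=6 → posterior Gamma(19, 11)
obs 4: x=1 → posterior Gamma(20, 12)
obs 5: x=6 → posterior Gamma(26, 13)
obs 6: x=4 → posterior Gamma(30, 14)
obs 7: x=1 → posterior Gamma(31, 15)
obs 8: x=4 → posterior Gamma(35, 16)
obs 9: x=4 → posterior Gamma(39, 17)

38/17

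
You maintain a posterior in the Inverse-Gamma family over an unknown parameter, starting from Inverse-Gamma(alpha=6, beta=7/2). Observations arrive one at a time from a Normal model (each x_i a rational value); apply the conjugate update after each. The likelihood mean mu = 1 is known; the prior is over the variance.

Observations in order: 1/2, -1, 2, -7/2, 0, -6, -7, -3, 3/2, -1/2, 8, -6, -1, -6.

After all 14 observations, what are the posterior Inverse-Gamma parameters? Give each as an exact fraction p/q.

obs 1: x=1/2 → posterior Inverse-Gamma(13/2, 29/8)
obs 2: x=-1 → posterior Inverse-Gamma(7, 45/8)
obs 3: x=2 → posterior Inverse-Gamma(15/2, 49/8)
obs 4: x=-7/2 → posterior Inverse-Gamma(8, 65/4)
obs 5: x=0 → posterior Inverse-Gamma(17/2, 67/4)
obs 6: x=-6 → posterior Inverse-Gamma(9, 165/4)
obs 7: x=-7 → posterior Inverse-Gamma(19/2, 293/4)
obs 8: x=-3 → posterior Inverse-Gamma(10, 325/4)
obs 9: x=3/2 → posterior Inverse-Gamma(21/2, 651/8)
obs 10: x=-1/2 → posterior Inverse-Gamma(11, 165/2)
obs 11: x=8 → posterior Inverse-Gamma(23/2, 107)
obs 12: x=-6 → posterior Inverse-Gamma(12, 263/2)
obs 13: x=-1 → posterior Inverse-Gamma(25/2, 267/2)
obs 14: x=-6 → posterior Inverse-Gamma(13, 158)

alpha=13, beta=158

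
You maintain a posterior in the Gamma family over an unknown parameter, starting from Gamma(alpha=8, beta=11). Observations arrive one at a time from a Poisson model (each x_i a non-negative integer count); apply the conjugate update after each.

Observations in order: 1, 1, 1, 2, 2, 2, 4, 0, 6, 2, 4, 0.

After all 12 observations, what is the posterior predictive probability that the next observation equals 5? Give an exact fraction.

obs 1: x=1 → posterior Gamma(9, 12)
obs 2: x=1 → posterior Gamma(10, 13)
obs 3: x=1 → posterior Gamma(11, 14)
obs 4: x=2 → posterior Gamma(13, 15)
obs 5: x=2 → posterior Gamma(15, 16)
obs 6: x=2 → posterior Gamma(17, 17)
obs 7: x=4 → posterior Gamma(21, 18)
obs 8: x=0 → posterior Gamma(21, 19)
obs 9: x=6 → posterior Gamma(27, 20)
obs 10: x=2 → posterior Gamma(29, 21)
obs 11: x=4 → posterior Gamma(33, 22)
obs 12: x=0 → posterior Gamma(33, 23)

41894784343387313856538274693270693754307224833639/3117343613342156762592422345852808301028220510142464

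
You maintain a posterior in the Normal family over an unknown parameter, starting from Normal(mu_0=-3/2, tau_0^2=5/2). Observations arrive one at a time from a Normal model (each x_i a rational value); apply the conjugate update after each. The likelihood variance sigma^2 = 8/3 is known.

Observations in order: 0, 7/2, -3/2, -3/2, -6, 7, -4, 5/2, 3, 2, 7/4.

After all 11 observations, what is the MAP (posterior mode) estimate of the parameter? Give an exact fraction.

309/724

obs 1: x=0 → posterior Normal(-24/31, 40/31)
obs 2: x=7/2 → posterior Normal(57/92, 20/23)
obs 3: x=-3/2 → posterior Normal(6/61, 40/61)
obs 4: x=-3/2 → posterior Normal(-33/152, 10/19)
obs 5: x=-6 → posterior Normal(-213/182, 40/91)
obs 6: x=7 → posterior Normal(-3/212, 20/53)
obs 7: x=-4 → posterior Normal(-123/242, 40/121)
obs 8: x=5/2 → posterior Normal(-3/17, 5/17)
obs 9: x=3 → posterior Normal(21/151, 40/151)
obs 10: x=2 → posterior Normal(51/166, 20/83)
obs 11: x=7/4 → posterior Normal(309/724, 40/181)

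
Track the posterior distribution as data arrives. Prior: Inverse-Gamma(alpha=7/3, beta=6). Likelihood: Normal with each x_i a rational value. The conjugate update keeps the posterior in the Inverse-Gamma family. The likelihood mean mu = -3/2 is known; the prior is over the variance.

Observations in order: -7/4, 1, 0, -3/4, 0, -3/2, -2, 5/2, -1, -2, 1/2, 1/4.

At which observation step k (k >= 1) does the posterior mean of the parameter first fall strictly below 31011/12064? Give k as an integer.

k = 7

obs 1: x=-7/4 → posterior Inverse-Gamma(17/6, 193/32)
obs 2: x=1 → posterior Inverse-Gamma(10/3, 293/32)
obs 3: x=0 → posterior Inverse-Gamma(23/6, 329/32)
obs 4: x=-3/4 → posterior Inverse-Gamma(13/3, 169/16)
obs 5: x=0 → posterior Inverse-Gamma(29/6, 187/16)
obs 6: x=-3/2 → posterior Inverse-Gamma(16/3, 187/16)
obs 7: x=-2 → posterior Inverse-Gamma(35/6, 189/16)
obs 8: x=5/2 → posterior Inverse-Gamma(19/3, 317/16)
obs 9: x=-1 → posterior Inverse-Gamma(41/6, 319/16)
obs 10: x=-2 → posterior Inverse-Gamma(22/3, 321/16)
obs 11: x=1/2 → posterior Inverse-Gamma(47/6, 353/16)
obs 12: x=1/4 → posterior Inverse-Gamma(25/3, 755/32)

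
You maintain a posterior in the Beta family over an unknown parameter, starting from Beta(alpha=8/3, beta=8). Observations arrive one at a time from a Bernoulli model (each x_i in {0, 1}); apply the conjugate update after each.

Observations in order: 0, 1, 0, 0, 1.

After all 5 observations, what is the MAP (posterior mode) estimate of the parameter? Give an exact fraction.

obs 1: x=0 → posterior Beta(8/3, 9)
obs 2: x=1 → posterior Beta(11/3, 9)
obs 3: x=0 → posterior Beta(11/3, 10)
obs 4: x=0 → posterior Beta(11/3, 11)
obs 5: x=1 → posterior Beta(14/3, 11)

11/41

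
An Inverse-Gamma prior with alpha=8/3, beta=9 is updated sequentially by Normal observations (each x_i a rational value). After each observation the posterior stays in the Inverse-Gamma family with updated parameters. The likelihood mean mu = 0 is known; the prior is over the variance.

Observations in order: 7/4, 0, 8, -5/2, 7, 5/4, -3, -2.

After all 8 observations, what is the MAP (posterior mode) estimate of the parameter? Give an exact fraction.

obs 1: x=7/4 → posterior Inverse-Gamma(19/6, 337/32)
obs 2: x=0 → posterior Inverse-Gamma(11/3, 337/32)
obs 3: x=8 → posterior Inverse-Gamma(25/6, 1361/32)
obs 4: x=-5/2 → posterior Inverse-Gamma(14/3, 1461/32)
obs 5: x=7 → posterior Inverse-Gamma(31/6, 2245/32)
obs 6: x=5/4 → posterior Inverse-Gamma(17/3, 1135/16)
obs 7: x=-3 → posterior Inverse-Gamma(37/6, 1207/16)
obs 8: x=-2 → posterior Inverse-Gamma(20/3, 1239/16)

3717/368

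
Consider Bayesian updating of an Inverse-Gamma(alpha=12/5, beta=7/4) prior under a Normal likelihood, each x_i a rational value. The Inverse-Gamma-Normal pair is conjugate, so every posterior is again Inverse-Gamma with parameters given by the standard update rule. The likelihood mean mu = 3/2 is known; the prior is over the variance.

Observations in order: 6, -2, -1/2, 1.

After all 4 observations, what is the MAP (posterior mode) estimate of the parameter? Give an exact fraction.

805/216

obs 1: x=6 → posterior Inverse-Gamma(29/10, 95/8)
obs 2: x=-2 → posterior Inverse-Gamma(17/5, 18)
obs 3: x=-1/2 → posterior Inverse-Gamma(39/10, 20)
obs 4: x=1 → posterior Inverse-Gamma(22/5, 161/8)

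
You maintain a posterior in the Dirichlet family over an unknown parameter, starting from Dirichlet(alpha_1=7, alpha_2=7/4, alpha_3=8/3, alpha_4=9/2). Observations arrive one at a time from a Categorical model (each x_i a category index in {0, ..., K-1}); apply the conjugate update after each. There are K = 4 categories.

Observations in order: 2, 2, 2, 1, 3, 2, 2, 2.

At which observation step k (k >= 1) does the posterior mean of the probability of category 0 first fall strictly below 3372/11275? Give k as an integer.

k = 8

obs 1: x=2 → posterior Dirichlet(7, 7/4, 11/3, 9/2)
obs 2: x=2 → posterior Dirichlet(7, 7/4, 14/3, 9/2)
obs 3: x=2 → posterior Dirichlet(7, 7/4, 17/3, 9/2)
obs 4: x=1 → posterior Dirichlet(7, 11/4, 17/3, 9/2)
obs 5: x=3 → posterior Dirichlet(7, 11/4, 17/3, 11/2)
obs 6: x=2 → posterior Dirichlet(7, 11/4, 20/3, 11/2)
obs 7: x=2 → posterior Dirichlet(7, 11/4, 23/3, 11/2)
obs 8: x=2 → posterior Dirichlet(7, 11/4, 26/3, 11/2)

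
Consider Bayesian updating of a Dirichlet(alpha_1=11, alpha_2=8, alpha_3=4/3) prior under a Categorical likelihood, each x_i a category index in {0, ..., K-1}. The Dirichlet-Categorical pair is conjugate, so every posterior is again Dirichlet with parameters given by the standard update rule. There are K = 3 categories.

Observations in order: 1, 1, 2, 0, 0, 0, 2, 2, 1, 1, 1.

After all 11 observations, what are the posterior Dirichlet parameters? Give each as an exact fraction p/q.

obs 1: x=1 → posterior Dirichlet(11, 9, 4/3)
obs 2: x=1 → posterior Dirichlet(11, 10, 4/3)
obs 3: x=2 → posterior Dirichlet(11, 10, 7/3)
obs 4: x=0 → posterior Dirichlet(12, 10, 7/3)
obs 5: x=0 → posterior Dirichlet(13, 10, 7/3)
obs 6: x=0 → posterior Dirichlet(14, 10, 7/3)
obs 7: x=2 → posterior Dirichlet(14, 10, 10/3)
obs 8: x=2 → posterior Dirichlet(14, 10, 13/3)
obs 9: x=1 → posterior Dirichlet(14, 11, 13/3)
obs 10: x=1 → posterior Dirichlet(14, 12, 13/3)
obs 11: x=1 → posterior Dirichlet(14, 13, 13/3)

alpha_1=14, alpha_2=13, alpha_3=13/3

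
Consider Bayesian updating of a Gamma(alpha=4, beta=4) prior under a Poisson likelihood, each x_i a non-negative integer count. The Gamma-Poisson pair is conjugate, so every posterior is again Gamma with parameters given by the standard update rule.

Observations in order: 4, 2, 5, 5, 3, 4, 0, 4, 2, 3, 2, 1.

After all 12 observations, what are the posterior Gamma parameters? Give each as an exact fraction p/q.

alpha=39, beta=16

obs 1: x=4 → posterior Gamma(8, 5)
obs 2: x=2 → posterior Gamma(10, 6)
obs 3: x=5 → posterior Gamma(15, 7)
obs 4: x=5 → posterior Gamma(20, 8)
obs 5: x=3 → posterior Gamma(23, 9)
obs 6: x=4 → posterior Gamma(27, 10)
obs 7: x=0 → posterior Gamma(27, 11)
obs 8: x=4 → posterior Gamma(31, 12)
obs 9: x=2 → posterior Gamma(33, 13)
obs 10: x=3 → posterior Gamma(36, 14)
obs 11: x=2 → posterior Gamma(38, 15)
obs 12: x=1 → posterior Gamma(39, 16)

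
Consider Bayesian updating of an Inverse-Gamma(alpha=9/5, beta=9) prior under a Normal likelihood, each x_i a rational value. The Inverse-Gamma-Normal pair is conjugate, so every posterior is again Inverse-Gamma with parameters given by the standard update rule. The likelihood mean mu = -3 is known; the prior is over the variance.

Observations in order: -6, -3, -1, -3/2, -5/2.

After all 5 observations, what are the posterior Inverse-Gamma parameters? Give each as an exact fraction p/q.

obs 1: x=-6 → posterior Inverse-Gamma(23/10, 27/2)
obs 2: x=-3 → posterior Inverse-Gamma(14/5, 27/2)
obs 3: x=-1 → posterior Inverse-Gamma(33/10, 31/2)
obs 4: x=-3/2 → posterior Inverse-Gamma(19/5, 133/8)
obs 5: x=-5/2 → posterior Inverse-Gamma(43/10, 67/4)

alpha=43/10, beta=67/4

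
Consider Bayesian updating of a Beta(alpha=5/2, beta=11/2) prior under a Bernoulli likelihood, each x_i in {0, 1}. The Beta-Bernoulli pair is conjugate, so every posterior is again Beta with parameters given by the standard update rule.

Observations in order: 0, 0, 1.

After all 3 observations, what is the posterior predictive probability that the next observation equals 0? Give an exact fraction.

15/22

obs 1: x=0 → posterior Beta(5/2, 13/2)
obs 2: x=0 → posterior Beta(5/2, 15/2)
obs 3: x=1 → posterior Beta(7/2, 15/2)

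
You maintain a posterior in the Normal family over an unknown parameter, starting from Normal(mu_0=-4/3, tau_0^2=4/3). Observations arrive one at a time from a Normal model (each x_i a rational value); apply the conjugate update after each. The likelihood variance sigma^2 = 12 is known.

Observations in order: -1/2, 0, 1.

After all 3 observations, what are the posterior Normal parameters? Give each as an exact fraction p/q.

mu_0=-23/24, tau_0^2=1

obs 1: x=-1/2 → posterior Normal(-5/4, 6/5)
obs 2: x=0 → posterior Normal(-25/22, 12/11)
obs 3: x=1 → posterior Normal(-23/24, 1)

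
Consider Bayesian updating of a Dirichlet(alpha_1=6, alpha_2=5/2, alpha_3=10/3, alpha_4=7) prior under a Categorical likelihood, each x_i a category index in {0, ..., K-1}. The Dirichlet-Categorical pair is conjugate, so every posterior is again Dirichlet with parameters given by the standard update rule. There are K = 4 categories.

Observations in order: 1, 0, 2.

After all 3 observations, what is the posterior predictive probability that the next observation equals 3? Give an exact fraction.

obs 1: x=1 → posterior Dirichlet(6, 7/2, 10/3, 7)
obs 2: x=0 → posterior Dirichlet(7, 7/2, 10/3, 7)
obs 3: x=2 → posterior Dirichlet(7, 7/2, 13/3, 7)

42/131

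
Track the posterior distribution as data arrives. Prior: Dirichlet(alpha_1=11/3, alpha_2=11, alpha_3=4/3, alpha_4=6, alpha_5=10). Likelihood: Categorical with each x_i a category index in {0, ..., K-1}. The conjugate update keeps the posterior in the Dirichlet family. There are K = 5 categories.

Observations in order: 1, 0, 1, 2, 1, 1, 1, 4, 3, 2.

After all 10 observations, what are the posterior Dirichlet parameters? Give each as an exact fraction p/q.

obs 1: x=1 → posterior Dirichlet(11/3, 12, 4/3, 6, 10)
obs 2: x=0 → posterior Dirichlet(14/3, 12, 4/3, 6, 10)
obs 3: x=1 → posterior Dirichlet(14/3, 13, 4/3, 6, 10)
obs 4: x=2 → posterior Dirichlet(14/3, 13, 7/3, 6, 10)
obs 5: x=1 → posterior Dirichlet(14/3, 14, 7/3, 6, 10)
obs 6: x=1 → posterior Dirichlet(14/3, 15, 7/3, 6, 10)
obs 7: x=1 → posterior Dirichlet(14/3, 16, 7/3, 6, 10)
obs 8: x=4 → posterior Dirichlet(14/3, 16, 7/3, 6, 11)
obs 9: x=3 → posterior Dirichlet(14/3, 16, 7/3, 7, 11)
obs 10: x=2 → posterior Dirichlet(14/3, 16, 10/3, 7, 11)

alpha_1=14/3, alpha_2=16, alpha_3=10/3, alpha_4=7, alpha_5=11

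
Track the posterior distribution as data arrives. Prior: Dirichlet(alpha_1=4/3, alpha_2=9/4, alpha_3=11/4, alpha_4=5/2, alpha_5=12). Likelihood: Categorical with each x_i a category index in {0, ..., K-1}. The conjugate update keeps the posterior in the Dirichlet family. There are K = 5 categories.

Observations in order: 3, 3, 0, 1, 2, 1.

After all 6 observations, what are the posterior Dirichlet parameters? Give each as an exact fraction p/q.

obs 1: x=3 → posterior Dirichlet(4/3, 9/4, 11/4, 7/2, 12)
obs 2: x=3 → posterior Dirichlet(4/3, 9/4, 11/4, 9/2, 12)
obs 3: x=0 → posterior Dirichlet(7/3, 9/4, 11/4, 9/2, 12)
obs 4: x=1 → posterior Dirichlet(7/3, 13/4, 11/4, 9/2, 12)
obs 5: x=2 → posterior Dirichlet(7/3, 13/4, 15/4, 9/2, 12)
obs 6: x=1 → posterior Dirichlet(7/3, 17/4, 15/4, 9/2, 12)

alpha_1=7/3, alpha_2=17/4, alpha_3=15/4, alpha_4=9/2, alpha_5=12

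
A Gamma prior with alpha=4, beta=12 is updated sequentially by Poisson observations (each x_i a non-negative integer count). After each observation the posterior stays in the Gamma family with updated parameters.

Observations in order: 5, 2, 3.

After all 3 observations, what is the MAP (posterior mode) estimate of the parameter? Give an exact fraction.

13/15

obs 1: x=5 → posterior Gamma(9, 13)
obs 2: x=2 → posterior Gamma(11, 14)
obs 3: x=3 → posterior Gamma(14, 15)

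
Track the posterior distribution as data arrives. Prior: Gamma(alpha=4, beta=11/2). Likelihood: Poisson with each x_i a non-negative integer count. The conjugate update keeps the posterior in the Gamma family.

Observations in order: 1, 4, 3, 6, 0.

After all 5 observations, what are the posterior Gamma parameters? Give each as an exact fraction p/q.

alpha=18, beta=21/2

obs 1: x=1 → posterior Gamma(5, 13/2)
obs 2: x=4 → posterior Gamma(9, 15/2)
obs 3: x=3 → posterior Gamma(12, 17/2)
obs 4: x=6 → posterior Gamma(18, 19/2)
obs 5: x=0 → posterior Gamma(18, 21/2)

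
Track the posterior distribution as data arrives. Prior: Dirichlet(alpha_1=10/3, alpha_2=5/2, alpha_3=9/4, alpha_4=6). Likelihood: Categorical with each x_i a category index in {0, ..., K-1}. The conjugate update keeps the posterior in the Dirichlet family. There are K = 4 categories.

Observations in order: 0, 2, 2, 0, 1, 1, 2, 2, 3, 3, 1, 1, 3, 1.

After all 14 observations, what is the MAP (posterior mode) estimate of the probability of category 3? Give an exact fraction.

96/289

obs 1: x=0 → posterior Dirichlet(13/3, 5/2, 9/4, 6)
obs 2: x=2 → posterior Dirichlet(13/3, 5/2, 13/4, 6)
obs 3: x=2 → posterior Dirichlet(13/3, 5/2, 17/4, 6)
obs 4: x=0 → posterior Dirichlet(16/3, 5/2, 17/4, 6)
obs 5: x=1 → posterior Dirichlet(16/3, 7/2, 17/4, 6)
obs 6: x=1 → posterior Dirichlet(16/3, 9/2, 17/4, 6)
obs 7: x=2 → posterior Dirichlet(16/3, 9/2, 21/4, 6)
obs 8: x=2 → posterior Dirichlet(16/3, 9/2, 25/4, 6)
obs 9: x=3 → posterior Dirichlet(16/3, 9/2, 25/4, 7)
obs 10: x=3 → posterior Dirichlet(16/3, 9/2, 25/4, 8)
obs 11: x=1 → posterior Dirichlet(16/3, 11/2, 25/4, 8)
obs 12: x=1 → posterior Dirichlet(16/3, 13/2, 25/4, 8)
obs 13: x=3 → posterior Dirichlet(16/3, 13/2, 25/4, 9)
obs 14: x=1 → posterior Dirichlet(16/3, 15/2, 25/4, 9)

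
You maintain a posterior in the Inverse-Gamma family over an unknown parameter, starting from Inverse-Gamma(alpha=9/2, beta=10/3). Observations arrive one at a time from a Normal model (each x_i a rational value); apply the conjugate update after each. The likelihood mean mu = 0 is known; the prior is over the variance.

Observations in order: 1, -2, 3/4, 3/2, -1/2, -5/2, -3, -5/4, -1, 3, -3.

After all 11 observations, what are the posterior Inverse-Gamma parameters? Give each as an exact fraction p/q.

obs 1: x=1 → posterior Inverse-Gamma(5, 23/6)
obs 2: x=-2 → posterior Inverse-Gamma(11/2, 35/6)
obs 3: x=3/4 → posterior Inverse-Gamma(6, 587/96)
obs 4: x=3/2 → posterior Inverse-Gamma(13/2, 695/96)
obs 5: x=-1/2 → posterior Inverse-Gamma(7, 707/96)
obs 6: x=-5/2 → posterior Inverse-Gamma(15/2, 1007/96)
obs 7: x=-3 → posterior Inverse-Gamma(8, 1439/96)
obs 8: x=-5/4 → posterior Inverse-Gamma(17/2, 757/48)
obs 9: x=-1 → posterior Inverse-Gamma(9, 781/48)
obs 10: x=3 → posterior Inverse-Gamma(19/2, 997/48)
obs 11: x=-3 → posterior Inverse-Gamma(10, 1213/48)

alpha=10, beta=1213/48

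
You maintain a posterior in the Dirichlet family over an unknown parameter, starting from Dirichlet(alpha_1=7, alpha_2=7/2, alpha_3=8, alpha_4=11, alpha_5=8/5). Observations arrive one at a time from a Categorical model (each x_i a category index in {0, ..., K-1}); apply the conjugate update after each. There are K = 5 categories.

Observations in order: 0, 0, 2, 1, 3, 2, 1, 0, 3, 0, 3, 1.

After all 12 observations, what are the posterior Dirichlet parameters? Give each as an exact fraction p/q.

alpha_1=11, alpha_2=13/2, alpha_3=10, alpha_4=14, alpha_5=8/5

obs 1: x=0 → posterior Dirichlet(8, 7/2, 8, 11, 8/5)
obs 2: x=0 → posterior Dirichlet(9, 7/2, 8, 11, 8/5)
obs 3: x=2 → posterior Dirichlet(9, 7/2, 9, 11, 8/5)
obs 4: x=1 → posterior Dirichlet(9, 9/2, 9, 11, 8/5)
obs 5: x=3 → posterior Dirichlet(9, 9/2, 9, 12, 8/5)
obs 6: x=2 → posterior Dirichlet(9, 9/2, 10, 12, 8/5)
obs 7: x=1 → posterior Dirichlet(9, 11/2, 10, 12, 8/5)
obs 8: x=0 → posterior Dirichlet(10, 11/2, 10, 12, 8/5)
obs 9: x=3 → posterior Dirichlet(10, 11/2, 10, 13, 8/5)
obs 10: x=0 → posterior Dirichlet(11, 11/2, 10, 13, 8/5)
obs 11: x=3 → posterior Dirichlet(11, 11/2, 10, 14, 8/5)
obs 12: x=1 → posterior Dirichlet(11, 13/2, 10, 14, 8/5)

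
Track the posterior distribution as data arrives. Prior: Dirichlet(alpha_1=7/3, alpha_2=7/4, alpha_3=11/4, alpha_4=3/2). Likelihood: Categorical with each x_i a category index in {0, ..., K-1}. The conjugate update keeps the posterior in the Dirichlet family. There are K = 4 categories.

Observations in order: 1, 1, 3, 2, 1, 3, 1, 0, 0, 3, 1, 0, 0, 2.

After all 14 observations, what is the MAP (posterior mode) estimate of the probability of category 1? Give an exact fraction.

obs 1: x=1 → posterior Dirichlet(7/3, 11/4, 11/4, 3/2)
obs 2: x=1 → posterior Dirichlet(7/3, 15/4, 11/4, 3/2)
obs 3: x=3 → posterior Dirichlet(7/3, 15/4, 11/4, 5/2)
obs 4: x=2 → posterior Dirichlet(7/3, 15/4, 15/4, 5/2)
obs 5: x=1 → posterior Dirichlet(7/3, 19/4, 15/4, 5/2)
obs 6: x=3 → posterior Dirichlet(7/3, 19/4, 15/4, 7/2)
obs 7: x=1 → posterior Dirichlet(7/3, 23/4, 15/4, 7/2)
obs 8: x=0 → posterior Dirichlet(10/3, 23/4, 15/4, 7/2)
obs 9: x=0 → posterior Dirichlet(13/3, 23/4, 15/4, 7/2)
obs 10: x=3 → posterior Dirichlet(13/3, 23/4, 15/4, 9/2)
obs 11: x=1 → posterior Dirichlet(13/3, 27/4, 15/4, 9/2)
obs 12: x=0 → posterior Dirichlet(16/3, 27/4, 15/4, 9/2)
obs 13: x=0 → posterior Dirichlet(19/3, 27/4, 15/4, 9/2)
obs 14: x=2 → posterior Dirichlet(19/3, 27/4, 19/4, 9/2)

69/220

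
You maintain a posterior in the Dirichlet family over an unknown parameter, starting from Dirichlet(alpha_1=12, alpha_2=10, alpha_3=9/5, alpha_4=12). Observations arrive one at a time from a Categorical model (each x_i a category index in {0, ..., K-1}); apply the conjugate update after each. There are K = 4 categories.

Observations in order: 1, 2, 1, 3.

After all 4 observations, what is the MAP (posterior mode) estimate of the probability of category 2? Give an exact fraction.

9/179

obs 1: x=1 → posterior Dirichlet(12, 11, 9/5, 12)
obs 2: x=2 → posterior Dirichlet(12, 11, 14/5, 12)
obs 3: x=1 → posterior Dirichlet(12, 12, 14/5, 12)
obs 4: x=3 → posterior Dirichlet(12, 12, 14/5, 13)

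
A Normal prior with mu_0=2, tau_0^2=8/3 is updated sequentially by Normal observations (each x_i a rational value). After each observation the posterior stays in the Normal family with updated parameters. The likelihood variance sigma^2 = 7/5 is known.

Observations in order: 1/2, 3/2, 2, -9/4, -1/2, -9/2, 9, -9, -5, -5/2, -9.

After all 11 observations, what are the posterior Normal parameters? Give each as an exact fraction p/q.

mu_0=-748/461, tau_0^2=56/461

obs 1: x=1/2 → posterior Normal(62/61, 56/61)
obs 2: x=3/2 → posterior Normal(122/101, 56/101)
obs 3: x=2 → posterior Normal(202/141, 56/141)
obs 4: x=-9/4 → posterior Normal(112/181, 56/181)
obs 5: x=-1/2 → posterior Normal(92/221, 56/221)
obs 6: x=-9/2 → posterior Normal(-88/261, 56/261)
obs 7: x=9 → posterior Normal(272/301, 8/43)
obs 8: x=-9 → posterior Normal(-8/31, 56/341)
obs 9: x=-5 → posterior Normal(-96/127, 56/381)
obs 10: x=-5/2 → posterior Normal(-388/421, 56/421)
obs 11: x=-9 → posterior Normal(-748/461, 56/461)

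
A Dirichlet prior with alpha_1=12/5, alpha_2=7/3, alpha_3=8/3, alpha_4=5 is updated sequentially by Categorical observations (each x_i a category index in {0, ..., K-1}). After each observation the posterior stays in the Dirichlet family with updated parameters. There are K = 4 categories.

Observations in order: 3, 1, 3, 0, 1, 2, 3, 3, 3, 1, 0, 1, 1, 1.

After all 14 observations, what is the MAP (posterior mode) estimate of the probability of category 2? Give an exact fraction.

5/42

obs 1: x=3 → posterior Dirichlet(12/5, 7/3, 8/3, 6)
obs 2: x=1 → posterior Dirichlet(12/5, 10/3, 8/3, 6)
obs 3: x=3 → posterior Dirichlet(12/5, 10/3, 8/3, 7)
obs 4: x=0 → posterior Dirichlet(17/5, 10/3, 8/3, 7)
obs 5: x=1 → posterior Dirichlet(17/5, 13/3, 8/3, 7)
obs 6: x=2 → posterior Dirichlet(17/5, 13/3, 11/3, 7)
obs 7: x=3 → posterior Dirichlet(17/5, 13/3, 11/3, 8)
obs 8: x=3 → posterior Dirichlet(17/5, 13/3, 11/3, 9)
obs 9: x=3 → posterior Dirichlet(17/5, 13/3, 11/3, 10)
obs 10: x=1 → posterior Dirichlet(17/5, 16/3, 11/3, 10)
obs 11: x=0 → posterior Dirichlet(22/5, 16/3, 11/3, 10)
obs 12: x=1 → posterior Dirichlet(22/5, 19/3, 11/3, 10)
obs 13: x=1 → posterior Dirichlet(22/5, 22/3, 11/3, 10)
obs 14: x=1 → posterior Dirichlet(22/5, 25/3, 11/3, 10)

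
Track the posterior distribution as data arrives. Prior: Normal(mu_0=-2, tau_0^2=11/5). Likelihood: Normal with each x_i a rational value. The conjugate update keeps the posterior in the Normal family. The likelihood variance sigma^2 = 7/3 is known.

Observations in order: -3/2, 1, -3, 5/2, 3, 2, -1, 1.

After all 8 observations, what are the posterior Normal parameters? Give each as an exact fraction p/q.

mu_0=62/299, tau_0^2=77/299

obs 1: x=-3/2 → posterior Normal(-239/136, 77/68)
obs 2: x=1 → posterior Normal(-173/202, 77/101)
obs 3: x=-3 → posterior Normal(-371/268, 77/134)
obs 4: x=5/2 → posterior Normal(-103/167, 77/167)
obs 5: x=3 → posterior Normal(-1/50, 77/200)
obs 6: x=2 → posterior Normal(62/233, 77/233)
obs 7: x=-1 → posterior Normal(29/266, 11/38)
obs 8: x=1 → posterior Normal(62/299, 77/299)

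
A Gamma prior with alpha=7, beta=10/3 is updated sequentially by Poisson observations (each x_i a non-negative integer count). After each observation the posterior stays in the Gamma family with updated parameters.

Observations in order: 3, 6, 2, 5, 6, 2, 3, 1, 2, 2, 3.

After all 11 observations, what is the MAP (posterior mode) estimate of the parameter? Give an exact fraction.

obs 1: x=3 → posterior Gamma(10, 13/3)
obs 2: x=6 → posterior Gamma(16, 16/3)
obs 3: x=2 → posterior Gamma(18, 19/3)
obs 4: x=5 → posterior Gamma(23, 22/3)
obs 5: x=6 → posterior Gamma(29, 25/3)
obs 6: x=2 → posterior Gamma(31, 28/3)
obs 7: x=3 → posterior Gamma(34, 31/3)
obs 8: x=1 → posterior Gamma(35, 34/3)
obs 9: x=2 → posterior Gamma(37, 37/3)
obs 10: x=2 → posterior Gamma(39, 40/3)
obs 11: x=3 → posterior Gamma(42, 43/3)

123/43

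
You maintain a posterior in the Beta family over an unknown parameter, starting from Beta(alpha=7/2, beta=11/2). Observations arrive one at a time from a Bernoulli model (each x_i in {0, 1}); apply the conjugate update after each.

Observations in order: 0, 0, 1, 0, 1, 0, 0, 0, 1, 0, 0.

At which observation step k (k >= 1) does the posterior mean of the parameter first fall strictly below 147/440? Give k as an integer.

k = 2

obs 1: x=0 → posterior Beta(7/2, 13/2)
obs 2: x=0 → posterior Beta(7/2, 15/2)
obs 3: x=1 → posterior Beta(9/2, 15/2)
obs 4: x=0 → posterior Beta(9/2, 17/2)
obs 5: x=1 → posterior Beta(11/2, 17/2)
obs 6: x=0 → posterior Beta(11/2, 19/2)
obs 7: x=0 → posterior Beta(11/2, 21/2)
obs 8: x=0 → posterior Beta(11/2, 23/2)
obs 9: x=1 → posterior Beta(13/2, 23/2)
obs 10: x=0 → posterior Beta(13/2, 25/2)
obs 11: x=0 → posterior Beta(13/2, 27/2)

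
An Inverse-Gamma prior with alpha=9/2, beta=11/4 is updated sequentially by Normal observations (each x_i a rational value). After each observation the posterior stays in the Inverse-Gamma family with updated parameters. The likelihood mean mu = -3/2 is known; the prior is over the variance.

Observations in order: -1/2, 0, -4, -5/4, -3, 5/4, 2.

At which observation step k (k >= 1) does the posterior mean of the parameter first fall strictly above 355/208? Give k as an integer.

obs 1: x=-1/2 → posterior Inverse-Gamma(5, 13/4)
obs 2: x=0 → posterior Inverse-Gamma(11/2, 35/8)
obs 3: x=-4 → posterior Inverse-Gamma(6, 15/2)
obs 4: x=-5/4 → posterior Inverse-Gamma(13/2, 241/32)
obs 5: x=-3 → posterior Inverse-Gamma(7, 277/32)
obs 6: x=5/4 → posterior Inverse-Gamma(15/2, 199/16)
obs 7: x=2 → posterior Inverse-Gamma(8, 297/16)

k = 6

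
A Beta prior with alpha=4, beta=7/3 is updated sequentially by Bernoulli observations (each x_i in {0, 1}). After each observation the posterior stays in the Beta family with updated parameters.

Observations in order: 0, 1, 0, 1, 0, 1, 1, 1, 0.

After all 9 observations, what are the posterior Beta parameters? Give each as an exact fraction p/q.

alpha=9, beta=19/3

obs 1: x=0 → posterior Beta(4, 10/3)
obs 2: x=1 → posterior Beta(5, 10/3)
obs 3: x=0 → posterior Beta(5, 13/3)
obs 4: x=1 → posterior Beta(6, 13/3)
obs 5: x=0 → posterior Beta(6, 16/3)
obs 6: x=1 → posterior Beta(7, 16/3)
obs 7: x=1 → posterior Beta(8, 16/3)
obs 8: x=1 → posterior Beta(9, 16/3)
obs 9: x=0 → posterior Beta(9, 19/3)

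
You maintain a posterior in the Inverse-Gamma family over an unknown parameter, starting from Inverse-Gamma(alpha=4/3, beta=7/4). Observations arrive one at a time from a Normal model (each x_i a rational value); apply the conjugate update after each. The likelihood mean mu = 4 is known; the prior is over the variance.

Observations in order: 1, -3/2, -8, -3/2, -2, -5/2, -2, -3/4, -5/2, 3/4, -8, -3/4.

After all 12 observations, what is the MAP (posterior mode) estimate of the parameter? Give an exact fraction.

obs 1: x=1 → posterior Inverse-Gamma(11/6, 25/4)
obs 2: x=-3/2 → posterior Inverse-Gamma(7/3, 171/8)
obs 3: x=-8 → posterior Inverse-Gamma(17/6, 747/8)
obs 4: x=-3/2 → posterior Inverse-Gamma(10/3, 217/2)
obs 5: x=-2 → posterior Inverse-Gamma(23/6, 253/2)
obs 6: x=-5/2 → posterior Inverse-Gamma(13/3, 1181/8)
obs 7: x=-2 → posterior Inverse-Gamma(29/6, 1325/8)
obs 8: x=-3/4 → posterior Inverse-Gamma(16/3, 5661/32)
obs 9: x=-5/2 → posterior Inverse-Gamma(35/6, 6337/32)
obs 10: x=3/4 → posterior Inverse-Gamma(19/3, 3253/16)
obs 11: x=-8 → posterior Inverse-Gamma(41/6, 4405/16)
obs 12: x=-3/4 → posterior Inverse-Gamma(22/3, 9171/32)

27513/800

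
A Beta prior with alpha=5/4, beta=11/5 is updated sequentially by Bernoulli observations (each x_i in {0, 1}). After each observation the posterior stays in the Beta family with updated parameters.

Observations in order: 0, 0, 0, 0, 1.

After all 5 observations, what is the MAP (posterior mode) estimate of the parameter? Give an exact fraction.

25/129

obs 1: x=0 → posterior Beta(5/4, 16/5)
obs 2: x=0 → posterior Beta(5/4, 21/5)
obs 3: x=0 → posterior Beta(5/4, 26/5)
obs 4: x=0 → posterior Beta(5/4, 31/5)
obs 5: x=1 → posterior Beta(9/4, 31/5)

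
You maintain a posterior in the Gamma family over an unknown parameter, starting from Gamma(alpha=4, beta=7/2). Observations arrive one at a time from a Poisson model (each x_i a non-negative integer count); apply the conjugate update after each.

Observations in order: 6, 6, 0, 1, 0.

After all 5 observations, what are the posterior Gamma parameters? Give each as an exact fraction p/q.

obs 1: x=6 → posterior Gamma(10, 9/2)
obs 2: x=6 → posterior Gamma(16, 11/2)
obs 3: x=0 → posterior Gamma(16, 13/2)
obs 4: x=1 → posterior Gamma(17, 15/2)
obs 5: x=0 → posterior Gamma(17, 17/2)

alpha=17, beta=17/2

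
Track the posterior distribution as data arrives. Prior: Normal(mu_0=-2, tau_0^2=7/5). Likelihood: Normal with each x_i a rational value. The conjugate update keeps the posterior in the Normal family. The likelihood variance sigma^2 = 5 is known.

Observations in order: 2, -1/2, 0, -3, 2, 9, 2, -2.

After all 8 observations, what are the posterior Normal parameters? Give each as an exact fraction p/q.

mu_0=11/54, tau_0^2=35/81

obs 1: x=2 → posterior Normal(-9/8, 35/32)
obs 2: x=-1/2 → posterior Normal(-79/78, 35/39)
obs 3: x=0 → posterior Normal(-79/92, 35/46)
obs 4: x=-3 → posterior Normal(-121/106, 35/53)
obs 5: x=2 → posterior Normal(-31/40, 7/12)
obs 6: x=9 → posterior Normal(33/134, 35/67)
obs 7: x=2 → posterior Normal(61/148, 35/74)
obs 8: x=-2 → posterior Normal(11/54, 35/81)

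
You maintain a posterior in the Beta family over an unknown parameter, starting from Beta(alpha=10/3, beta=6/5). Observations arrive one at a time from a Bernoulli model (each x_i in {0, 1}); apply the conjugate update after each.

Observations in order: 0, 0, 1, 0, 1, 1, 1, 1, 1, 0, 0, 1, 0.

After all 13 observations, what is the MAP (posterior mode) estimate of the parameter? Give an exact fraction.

140/233

obs 1: x=0 → posterior Beta(10/3, 11/5)
obs 2: x=0 → posterior Beta(10/3, 16/5)
obs 3: x=1 → posterior Beta(13/3, 16/5)
obs 4: x=0 → posterior Beta(13/3, 21/5)
obs 5: x=1 → posterior Beta(16/3, 21/5)
obs 6: x=1 → posterior Beta(19/3, 21/5)
obs 7: x=1 → posterior Beta(22/3, 21/5)
obs 8: x=1 → posterior Beta(25/3, 21/5)
obs 9: x=1 → posterior Beta(28/3, 21/5)
obs 10: x=0 → posterior Beta(28/3, 26/5)
obs 11: x=0 → posterior Beta(28/3, 31/5)
obs 12: x=1 → posterior Beta(31/3, 31/5)
obs 13: x=0 → posterior Beta(31/3, 36/5)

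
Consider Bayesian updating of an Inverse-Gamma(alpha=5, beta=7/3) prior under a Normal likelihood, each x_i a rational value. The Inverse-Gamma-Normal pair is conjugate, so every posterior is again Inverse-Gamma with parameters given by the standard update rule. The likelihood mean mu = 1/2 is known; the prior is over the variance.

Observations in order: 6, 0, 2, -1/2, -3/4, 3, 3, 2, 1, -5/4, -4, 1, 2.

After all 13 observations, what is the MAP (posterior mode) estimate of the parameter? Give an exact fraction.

1939/600

obs 1: x=6 → posterior Inverse-Gamma(11/2, 419/24)
obs 2: x=0 → posterior Inverse-Gamma(6, 211/12)
obs 3: x=2 → posterior Inverse-Gamma(13/2, 449/24)
obs 4: x=-1/2 → posterior Inverse-Gamma(7, 461/24)
obs 5: x=-3/4 → posterior Inverse-Gamma(15/2, 1919/96)
obs 6: x=3 → posterior Inverse-Gamma(8, 2219/96)
obs 7: x=3 → posterior Inverse-Gamma(17/2, 2519/96)
obs 8: x=2 → posterior Inverse-Gamma(9, 2627/96)
obs 9: x=1 → posterior Inverse-Gamma(19/2, 2639/96)
obs 10: x=-5/4 → posterior Inverse-Gamma(10, 1393/48)
obs 11: x=-4 → posterior Inverse-Gamma(21/2, 1879/48)
obs 12: x=1 → posterior Inverse-Gamma(11, 1885/48)
obs 13: x=2 → posterior Inverse-Gamma(23/2, 1939/48)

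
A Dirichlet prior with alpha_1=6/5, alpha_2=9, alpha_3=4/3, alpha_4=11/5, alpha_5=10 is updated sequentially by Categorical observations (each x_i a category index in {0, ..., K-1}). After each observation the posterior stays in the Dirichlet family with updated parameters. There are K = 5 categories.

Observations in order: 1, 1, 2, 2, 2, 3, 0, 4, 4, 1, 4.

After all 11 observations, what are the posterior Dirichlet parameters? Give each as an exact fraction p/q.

alpha_1=11/5, alpha_2=12, alpha_3=13/3, alpha_4=16/5, alpha_5=13

obs 1: x=1 → posterior Dirichlet(6/5, 10, 4/3, 11/5, 10)
obs 2: x=1 → posterior Dirichlet(6/5, 11, 4/3, 11/5, 10)
obs 3: x=2 → posterior Dirichlet(6/5, 11, 7/3, 11/5, 10)
obs 4: x=2 → posterior Dirichlet(6/5, 11, 10/3, 11/5, 10)
obs 5: x=2 → posterior Dirichlet(6/5, 11, 13/3, 11/5, 10)
obs 6: x=3 → posterior Dirichlet(6/5, 11, 13/3, 16/5, 10)
obs 7: x=0 → posterior Dirichlet(11/5, 11, 13/3, 16/5, 10)
obs 8: x=4 → posterior Dirichlet(11/5, 11, 13/3, 16/5, 11)
obs 9: x=4 → posterior Dirichlet(11/5, 11, 13/3, 16/5, 12)
obs 10: x=1 → posterior Dirichlet(11/5, 12, 13/3, 16/5, 12)
obs 11: x=4 → posterior Dirichlet(11/5, 12, 13/3, 16/5, 13)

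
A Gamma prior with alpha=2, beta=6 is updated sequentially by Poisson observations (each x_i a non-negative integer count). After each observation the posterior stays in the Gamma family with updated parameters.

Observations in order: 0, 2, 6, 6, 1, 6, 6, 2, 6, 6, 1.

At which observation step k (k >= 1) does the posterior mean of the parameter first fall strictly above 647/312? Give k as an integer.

obs 1: x=0 → posterior Gamma(2, 7)
obs 2: x=2 → posterior Gamma(4, 8)
obs 3: x=6 → posterior Gamma(10, 9)
obs 4: x=6 → posterior Gamma(16, 10)
obs 5: x=1 → posterior Gamma(17, 11)
obs 6: x=6 → posterior Gamma(23, 12)
obs 7: x=6 → posterior Gamma(29, 13)
obs 8: x=2 → posterior Gamma(31, 14)
obs 9: x=6 → posterior Gamma(37, 15)
obs 10: x=6 → posterior Gamma(43, 16)
obs 11: x=1 → posterior Gamma(44, 17)

k = 7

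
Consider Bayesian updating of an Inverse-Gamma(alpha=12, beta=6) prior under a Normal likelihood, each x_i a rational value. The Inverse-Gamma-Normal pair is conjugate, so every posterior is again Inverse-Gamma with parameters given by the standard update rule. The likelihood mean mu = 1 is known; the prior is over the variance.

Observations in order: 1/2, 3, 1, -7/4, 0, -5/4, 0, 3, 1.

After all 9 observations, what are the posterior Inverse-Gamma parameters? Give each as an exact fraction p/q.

obs 1: x=1/2 → posterior Inverse-Gamma(25/2, 49/8)
obs 2: x=3 → posterior Inverse-Gamma(13, 65/8)
obs 3: x=1 → posterior Inverse-Gamma(27/2, 65/8)
obs 4: x=-7/4 → posterior Inverse-Gamma(14, 381/32)
obs 5: x=0 → posterior Inverse-Gamma(29/2, 397/32)
obs 6: x=-5/4 → posterior Inverse-Gamma(15, 239/16)
obs 7: x=0 → posterior Inverse-Gamma(31/2, 247/16)
obs 8: x=3 → posterior Inverse-Gamma(16, 279/16)
obs 9: x=1 → posterior Inverse-Gamma(33/2, 279/16)

alpha=33/2, beta=279/16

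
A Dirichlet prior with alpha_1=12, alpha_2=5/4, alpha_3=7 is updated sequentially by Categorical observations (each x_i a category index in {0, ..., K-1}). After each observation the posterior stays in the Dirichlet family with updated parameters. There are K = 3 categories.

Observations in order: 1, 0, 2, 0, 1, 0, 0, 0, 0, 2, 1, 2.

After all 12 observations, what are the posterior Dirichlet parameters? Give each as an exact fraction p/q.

obs 1: x=1 → posterior Dirichlet(12, 9/4, 7)
obs 2: x=0 → posterior Dirichlet(13, 9/4, 7)
obs 3: x=2 → posterior Dirichlet(13, 9/4, 8)
obs 4: x=0 → posterior Dirichlet(14, 9/4, 8)
obs 5: x=1 → posterior Dirichlet(14, 13/4, 8)
obs 6: x=0 → posterior Dirichlet(15, 13/4, 8)
obs 7: x=0 → posterior Dirichlet(16, 13/4, 8)
obs 8: x=0 → posterior Dirichlet(17, 13/4, 8)
obs 9: x=0 → posterior Dirichlet(18, 13/4, 8)
obs 10: x=2 → posterior Dirichlet(18, 13/4, 9)
obs 11: x=1 → posterior Dirichlet(18, 17/4, 9)
obs 12: x=2 → posterior Dirichlet(18, 17/4, 10)

alpha_1=18, alpha_2=17/4, alpha_3=10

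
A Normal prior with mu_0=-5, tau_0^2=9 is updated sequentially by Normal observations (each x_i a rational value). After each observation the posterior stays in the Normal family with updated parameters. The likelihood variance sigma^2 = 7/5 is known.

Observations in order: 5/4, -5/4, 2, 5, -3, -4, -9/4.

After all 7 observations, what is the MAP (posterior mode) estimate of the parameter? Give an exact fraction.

obs 1: x=5/4 → posterior Normal(85/208, 63/52)
obs 2: x=-5/4 → posterior Normal(-35/97, 63/97)
obs 3: x=2 → posterior Normal(55/142, 63/142)
obs 4: x=5 → posterior Normal(280/187, 63/187)
obs 5: x=-3 → posterior Normal(5/8, 63/232)
obs 6: x=-4 → posterior Normal(-35/277, 63/277)
obs 7: x=-9/4 → posterior Normal(-545/1288, 9/46)

-545/1288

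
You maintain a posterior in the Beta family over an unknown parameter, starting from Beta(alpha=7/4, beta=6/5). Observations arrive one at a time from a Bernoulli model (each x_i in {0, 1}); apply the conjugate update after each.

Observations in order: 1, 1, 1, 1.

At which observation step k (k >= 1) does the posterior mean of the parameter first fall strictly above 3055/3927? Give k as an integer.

obs 1: x=1 → posterior Beta(11/4, 6/5)
obs 2: x=1 → posterior Beta(15/4, 6/5)
obs 3: x=1 → posterior Beta(19/4, 6/5)
obs 4: x=1 → posterior Beta(23/4, 6/5)

k = 3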